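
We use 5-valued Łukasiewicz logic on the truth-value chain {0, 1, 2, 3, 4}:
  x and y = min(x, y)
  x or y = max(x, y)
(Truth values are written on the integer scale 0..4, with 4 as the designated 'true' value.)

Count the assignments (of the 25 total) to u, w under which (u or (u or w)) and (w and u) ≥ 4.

1

value 4: 1 assignment (counts)
value 3: 3 assignments
value 2: 5 assignments
value 1: 7 assignments
value 0: 9 assignments
So 1 of the 25 assignments meets the threshold.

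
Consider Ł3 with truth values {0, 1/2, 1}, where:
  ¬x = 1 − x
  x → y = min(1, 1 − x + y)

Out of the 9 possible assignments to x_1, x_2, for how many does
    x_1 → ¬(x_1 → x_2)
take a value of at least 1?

5

x_1 = 0, x_2 = 0 ↦ 1  ≥
x_1 = 0, x_2 = 1/2 ↦ 1  ≥
x_1 = 0, x_2 = 1 ↦ 1  ≥
x_1 = 1/2, x_2 = 0 ↦ 1  ≥
x_1 = 1/2, x_2 = 1/2 ↦ 1/2  <
x_1 = 1/2, x_2 = 1 ↦ 1/2  <
x_1 = 1, x_2 = 0 ↦ 1  ≥
x_1 = 1, x_2 = 1/2 ↦ 1/2  <
x_1 = 1, x_2 = 1 ↦ 0  <
So 5 of the 9 assignments meet the threshold.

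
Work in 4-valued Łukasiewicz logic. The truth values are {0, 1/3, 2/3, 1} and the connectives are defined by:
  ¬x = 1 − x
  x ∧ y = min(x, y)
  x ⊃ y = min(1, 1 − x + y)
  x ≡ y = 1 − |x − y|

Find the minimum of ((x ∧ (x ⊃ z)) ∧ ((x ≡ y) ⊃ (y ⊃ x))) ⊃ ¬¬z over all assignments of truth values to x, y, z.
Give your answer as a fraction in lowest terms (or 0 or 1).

Take x = 1/3, y = 0, z = 0:
x ⊃ z = 1/3 ⊃ 0 = 2/3
x ∧ (x ⊃ z) = 1/3 ∧ 2/3 = 1/3
x ≡ y = 1/3 ≡ 0 = 2/3
y ⊃ x = 0 ⊃ 1/3 = 1
(x ≡ y) ⊃ (y ⊃ x) = 2/3 ⊃ 1 = 1
(x ∧ (x ⊃ z)) ∧ ((x ≡ y) ⊃ (y ⊃ x)) = 1/3 ∧ 1 = 1/3
¬z = ¬0 = 1
¬¬z = ¬1 = 0
((x ∧ (x ⊃ z)) ∧ ((x ≡ y) ⊃ (y ⊃ x))) ⊃ ¬¬z = 1/3 ⊃ 0 = 2/3
No assignment yields a value below 2/3, so this is the minimum.

2/3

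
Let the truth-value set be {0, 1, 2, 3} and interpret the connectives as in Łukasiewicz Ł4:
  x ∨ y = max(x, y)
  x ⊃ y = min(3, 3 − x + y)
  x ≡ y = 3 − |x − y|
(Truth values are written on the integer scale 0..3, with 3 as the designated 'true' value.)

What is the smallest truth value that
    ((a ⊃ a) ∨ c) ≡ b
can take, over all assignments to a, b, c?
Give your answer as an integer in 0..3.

0

Take a = 0, b = 0, c = 0:
a ⊃ a = 0 ⊃ 0 = 3
(a ⊃ a) ∨ c = 3 ∨ 0 = 3
((a ⊃ a) ∨ c) ≡ b = 3 ≡ 0 = 0
No assignment yields a value below 0, so this is the minimum.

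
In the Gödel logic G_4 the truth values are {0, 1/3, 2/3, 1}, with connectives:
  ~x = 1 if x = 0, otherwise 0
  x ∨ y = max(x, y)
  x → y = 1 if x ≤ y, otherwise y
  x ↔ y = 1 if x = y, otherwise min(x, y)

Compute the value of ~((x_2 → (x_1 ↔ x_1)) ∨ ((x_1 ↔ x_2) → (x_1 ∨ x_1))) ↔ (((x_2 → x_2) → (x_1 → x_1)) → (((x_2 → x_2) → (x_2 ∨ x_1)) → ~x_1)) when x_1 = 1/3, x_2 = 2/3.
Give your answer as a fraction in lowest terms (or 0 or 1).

x_1 ↔ x_1 = 1/3 ↔ 1/3 = 1
x_2 → (x_1 ↔ x_1) = 2/3 → 1 = 1
x_1 ↔ x_2 = 1/3 ↔ 2/3 = 1/3
x_1 ∨ x_1 = 1/3 ∨ 1/3 = 1/3
(x_1 ↔ x_2) → (x_1 ∨ x_1) = 1/3 → 1/3 = 1
(x_2 → (x_1 ↔ x_1)) ∨ ((x_1 ↔ x_2) → (x_1 ∨ x_1)) = 1 ∨ 1 = 1
~((x_2 → (x_1 ↔ x_1)) ∨ ((x_1 ↔ x_2) → (x_1 ∨ x_1))) = ~1 = 0
x_2 → x_2 = 2/3 → 2/3 = 1
x_1 → x_1 = 1/3 → 1/3 = 1
(x_2 → x_2) → (x_1 → x_1) = 1 → 1 = 1
x_2 → x_2 = 2/3 → 2/3 = 1
x_2 ∨ x_1 = 2/3 ∨ 1/3 = 2/3
(x_2 → x_2) → (x_2 ∨ x_1) = 1 → 2/3 = 2/3
~x_1 = ~1/3 = 0
((x_2 → x_2) → (x_2 ∨ x_1)) → ~x_1 = 2/3 → 0 = 0
((x_2 → x_2) → (x_1 → x_1)) → (((x_2 → x_2) → (x_2 ∨ x_1)) → ~x_1) = 1 → 0 = 0
~((x_2 → (x_1 ↔ x_1)) ∨ ((x_1 ↔ x_2) → (x_1 ∨ x_1))) ↔ (((x_2 → x_2) → (x_1 → x_1)) → (((x_2 → x_2) → (x_2 ∨ x_1)) → ~x_1)) = 0 ↔ 0 = 1

1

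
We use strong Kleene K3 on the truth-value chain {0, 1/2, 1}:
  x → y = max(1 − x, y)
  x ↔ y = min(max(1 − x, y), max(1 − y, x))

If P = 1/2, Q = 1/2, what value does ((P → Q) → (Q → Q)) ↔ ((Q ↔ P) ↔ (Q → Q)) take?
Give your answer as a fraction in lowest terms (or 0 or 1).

P → Q = 1/2 → 1/2 = 1/2
Q → Q = 1/2 → 1/2 = 1/2
(P → Q) → (Q → Q) = 1/2 → 1/2 = 1/2
Q ↔ P = 1/2 ↔ 1/2 = 1/2
Q → Q = 1/2 → 1/2 = 1/2
(Q ↔ P) ↔ (Q → Q) = 1/2 ↔ 1/2 = 1/2
((P → Q) → (Q → Q)) ↔ ((Q ↔ P) ↔ (Q → Q)) = 1/2 ↔ 1/2 = 1/2

1/2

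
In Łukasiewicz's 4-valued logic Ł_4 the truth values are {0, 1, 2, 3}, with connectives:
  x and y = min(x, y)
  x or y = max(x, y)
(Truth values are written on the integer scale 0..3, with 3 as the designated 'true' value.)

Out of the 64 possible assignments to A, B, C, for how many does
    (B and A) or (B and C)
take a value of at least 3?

value 3: 7 assignments (counts)
value 2: 17 assignments
value 1: 21 assignments
value 0: 19 assignments
So 7 of the 64 assignments meet the threshold.

7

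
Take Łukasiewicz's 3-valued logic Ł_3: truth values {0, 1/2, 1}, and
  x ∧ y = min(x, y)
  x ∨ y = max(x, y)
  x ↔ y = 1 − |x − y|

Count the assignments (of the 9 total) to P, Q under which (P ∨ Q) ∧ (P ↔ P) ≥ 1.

P = 0, Q = 0 ↦ 0  <
P = 0, Q = 1/2 ↦ 1/2  <
P = 0, Q = 1 ↦ 1  ≥
P = 1/2, Q = 0 ↦ 1/2  <
P = 1/2, Q = 1/2 ↦ 1/2  <
P = 1/2, Q = 1 ↦ 1  ≥
P = 1, Q = 0 ↦ 1  ≥
P = 1, Q = 1/2 ↦ 1  ≥
P = 1, Q = 1 ↦ 1  ≥
So 5 of the 9 assignments meet the threshold.

5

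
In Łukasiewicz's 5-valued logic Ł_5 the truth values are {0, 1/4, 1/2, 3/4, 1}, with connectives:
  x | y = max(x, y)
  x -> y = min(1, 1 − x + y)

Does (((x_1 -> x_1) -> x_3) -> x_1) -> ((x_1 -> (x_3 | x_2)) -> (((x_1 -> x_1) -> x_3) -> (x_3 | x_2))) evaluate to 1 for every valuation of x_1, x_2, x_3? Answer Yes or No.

At x_1 = 3/4, x_2 = 1/4, x_3 = 1, for instance:
x_1 -> x_1 = 3/4 -> 3/4 = 1
(x_1 -> x_1) -> x_3 = 1 -> 1 = 1
((x_1 -> x_1) -> x_3) -> x_1 = 1 -> 3/4 = 3/4
x_3 | x_2 = 1 | 1/4 = 1
x_1 -> (x_3 | x_2) = 3/4 -> 1 = 1
((x_1 -> x_1) -> x_3) -> (x_3 | x_2) = 1 -> 1 = 1
(x_1 -> (x_3 | x_2)) -> (((x_1 -> x_1) -> x_3) -> (x_3 | x_2)) = 1 -> 1 = 1
(((x_1 -> x_1) -> x_3) -> x_1) -> ((x_1 -> (x_3 | x_2)) -> (((x_1 -> x_1) -> x_3) -> (x_3 | x_2))) = 3/4 -> 1 = 1
and checking the remaining 124 assignments likewise gives ≥ 1 in every case.

Yes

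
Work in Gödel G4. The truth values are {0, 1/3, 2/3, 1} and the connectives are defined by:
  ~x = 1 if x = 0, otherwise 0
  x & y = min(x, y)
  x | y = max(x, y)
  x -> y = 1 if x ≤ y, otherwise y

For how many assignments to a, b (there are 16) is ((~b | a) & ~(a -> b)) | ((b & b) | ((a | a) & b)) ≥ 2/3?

a = 0, b = 0 ↦ 0  <
a = 0, b = 1/3 ↦ 1/3  <
a = 0, b = 2/3 ↦ 2/3  ≥
a = 0, b = 1 ↦ 1  ≥
a = 1/3, b = 0 ↦ 1  ≥
a = 1/3, b = 1/3 ↦ 1/3  <
a = 1/3, b = 2/3 ↦ 2/3  ≥
a = 1/3, b = 1 ↦ 1  ≥
a = 2/3, b = 0 ↦ 1  ≥
a = 2/3, b = 1/3 ↦ 1/3  <
a = 2/3, b = 2/3 ↦ 2/3  ≥
a = 2/3, b = 1 ↦ 1  ≥
a = 1, b = 0 ↦ 1  ≥
a = 1, b = 1/3 ↦ 1/3  <
a = 1, b = 2/3 ↦ 2/3  ≥
a = 1, b = 1 ↦ 1  ≥
So 11 of the 16 assignments meet the threshold.

11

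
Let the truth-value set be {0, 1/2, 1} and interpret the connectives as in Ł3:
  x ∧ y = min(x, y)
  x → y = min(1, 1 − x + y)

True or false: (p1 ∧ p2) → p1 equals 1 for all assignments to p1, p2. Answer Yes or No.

Yes

p1 = 0, p2 = 0 ↦ 1
p1 = 0, p2 = 1/2 ↦ 1
p1 = 0, p2 = 1 ↦ 1
p1 = 1/2, p2 = 0 ↦ 1
p1 = 1/2, p2 = 1/2 ↦ 1
p1 = 1/2, p2 = 1 ↦ 1
p1 = 1, p2 = 0 ↦ 1
p1 = 1, p2 = 1/2 ↦ 1
p1 = 1, p2 = 1 ↦ 1
Every assignment gives a value ≥ 1.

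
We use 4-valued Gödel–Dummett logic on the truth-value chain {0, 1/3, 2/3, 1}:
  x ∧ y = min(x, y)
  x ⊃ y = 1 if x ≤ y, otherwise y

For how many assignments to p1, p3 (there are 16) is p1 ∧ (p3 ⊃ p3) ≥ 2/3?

p1 = 0, p3 = 0 ↦ 0  <
p1 = 0, p3 = 1/3 ↦ 0  <
p1 = 0, p3 = 2/3 ↦ 0  <
p1 = 0, p3 = 1 ↦ 0  <
p1 = 1/3, p3 = 0 ↦ 1/3  <
p1 = 1/3, p3 = 1/3 ↦ 1/3  <
p1 = 1/3, p3 = 2/3 ↦ 1/3  <
p1 = 1/3, p3 = 1 ↦ 1/3  <
p1 = 2/3, p3 = 0 ↦ 2/3  ≥
p1 = 2/3, p3 = 1/3 ↦ 2/3  ≥
p1 = 2/3, p3 = 2/3 ↦ 2/3  ≥
p1 = 2/3, p3 = 1 ↦ 2/3  ≥
p1 = 1, p3 = 0 ↦ 1  ≥
p1 = 1, p3 = 1/3 ↦ 1  ≥
p1 = 1, p3 = 2/3 ↦ 1  ≥
p1 = 1, p3 = 1 ↦ 1  ≥
So 8 of the 16 assignments meet the threshold.

8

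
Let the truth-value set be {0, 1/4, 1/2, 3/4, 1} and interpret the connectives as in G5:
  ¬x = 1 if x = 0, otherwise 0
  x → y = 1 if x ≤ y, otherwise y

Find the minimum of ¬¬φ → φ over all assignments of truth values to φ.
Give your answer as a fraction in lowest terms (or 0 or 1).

Take φ = 1/4:
¬φ = ¬1/4 = 0
¬¬φ = ¬0 = 1
¬¬φ → φ = 1 → 1/4 = 1/4
No assignment yields a value below 1/4, so this is the minimum.

1/4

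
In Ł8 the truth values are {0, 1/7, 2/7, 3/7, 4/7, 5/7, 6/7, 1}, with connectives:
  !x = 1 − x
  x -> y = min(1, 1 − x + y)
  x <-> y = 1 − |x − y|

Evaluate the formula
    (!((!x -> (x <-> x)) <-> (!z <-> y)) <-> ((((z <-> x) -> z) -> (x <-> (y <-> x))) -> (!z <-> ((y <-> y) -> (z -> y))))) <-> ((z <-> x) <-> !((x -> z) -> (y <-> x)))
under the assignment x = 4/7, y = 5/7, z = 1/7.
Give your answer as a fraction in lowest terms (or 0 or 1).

6/7

!x = !4/7 = 3/7
x <-> x = 4/7 <-> 4/7 = 1
!x -> (x <-> x) = 3/7 -> 1 = 1
!z = !1/7 = 6/7
!z <-> y = 6/7 <-> 5/7 = 6/7
(!x -> (x <-> x)) <-> (!z <-> y) = 1 <-> 6/7 = 6/7
!((!x -> (x <-> x)) <-> (!z <-> y)) = !6/7 = 1/7
z <-> x = 1/7 <-> 4/7 = 4/7
(z <-> x) -> z = 4/7 -> 1/7 = 4/7
y <-> x = 5/7 <-> 4/7 = 6/7
x <-> (y <-> x) = 4/7 <-> 6/7 = 5/7
((z <-> x) -> z) -> (x <-> (y <-> x)) = 4/7 -> 5/7 = 1
!z = !1/7 = 6/7
y <-> y = 5/7 <-> 5/7 = 1
z -> y = 1/7 -> 5/7 = 1
(y <-> y) -> (z -> y) = 1 -> 1 = 1
!z <-> ((y <-> y) -> (z -> y)) = 6/7 <-> 1 = 6/7
(((z <-> x) -> z) -> (x <-> (y <-> x))) -> (!z <-> ((y <-> y) -> (z -> y))) = 1 -> 6/7 = 6/7
!((!x -> (x <-> x)) <-> (!z <-> y)) <-> ((((z <-> x) -> z) -> (x <-> (y <-> x))) -> (!z <-> ((y <-> y) -> (z -> y)))) = 1/7 <-> 6/7 = 2/7
z <-> x = 1/7 <-> 4/7 = 4/7
x -> z = 4/7 -> 1/7 = 4/7
y <-> x = 5/7 <-> 4/7 = 6/7
(x -> z) -> (y <-> x) = 4/7 -> 6/7 = 1
!((x -> z) -> (y <-> x)) = !1 = 0
(z <-> x) <-> !((x -> z) -> (y <-> x)) = 4/7 <-> 0 = 3/7
(!((!x -> (x <-> x)) <-> (!z <-> y)) <-> ((((z <-> x) -> z) -> (x <-> (y <-> x))) -> (!z <-> ((y <-> y) -> (z -> y))))) <-> ((z <-> x) <-> !((x -> z) -> (y <-> x))) = 2/7 <-> 3/7 = 6/7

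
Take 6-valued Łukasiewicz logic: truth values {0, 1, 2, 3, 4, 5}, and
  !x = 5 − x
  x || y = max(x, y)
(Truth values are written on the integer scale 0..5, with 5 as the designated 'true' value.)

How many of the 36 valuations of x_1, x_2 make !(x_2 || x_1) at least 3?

9

value 5: 1 assignment (counts)
value 4: 3 assignments (counts)
value 3: 5 assignments (counts)
value 2: 7 assignments
value 1: 9 assignments
value 0: 11 assignments
So 9 of the 36 assignments meet the threshold.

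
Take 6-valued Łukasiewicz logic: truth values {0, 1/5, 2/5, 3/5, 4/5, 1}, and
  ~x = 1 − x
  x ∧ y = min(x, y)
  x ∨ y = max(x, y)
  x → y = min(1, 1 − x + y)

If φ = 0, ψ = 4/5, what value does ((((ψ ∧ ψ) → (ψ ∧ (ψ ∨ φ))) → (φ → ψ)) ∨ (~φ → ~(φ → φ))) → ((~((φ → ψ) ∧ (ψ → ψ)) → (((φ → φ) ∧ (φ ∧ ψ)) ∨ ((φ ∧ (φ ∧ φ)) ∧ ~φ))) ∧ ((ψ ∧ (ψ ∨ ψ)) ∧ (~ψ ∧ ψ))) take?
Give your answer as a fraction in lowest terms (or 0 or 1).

1/5

ψ ∧ ψ = 4/5 ∧ 4/5 = 4/5
ψ ∨ φ = 4/5 ∨ 0 = 4/5
ψ ∧ (ψ ∨ φ) = 4/5 ∧ 4/5 = 4/5
(ψ ∧ ψ) → (ψ ∧ (ψ ∨ φ)) = 4/5 → 4/5 = 1
φ → ψ = 0 → 4/5 = 1
((ψ ∧ ψ) → (ψ ∧ (ψ ∨ φ))) → (φ → ψ) = 1 → 1 = 1
~φ = ~0 = 1
φ → φ = 0 → 0 = 1
~(φ → φ) = ~1 = 0
~φ → ~(φ → φ) = 1 → 0 = 0
(((ψ ∧ ψ) → (ψ ∧ (ψ ∨ φ))) → (φ → ψ)) ∨ (~φ → ~(φ → φ)) = 1 ∨ 0 = 1
φ → ψ = 0 → 4/5 = 1
ψ → ψ = 4/5 → 4/5 = 1
(φ → ψ) ∧ (ψ → ψ) = 1 ∧ 1 = 1
~((φ → ψ) ∧ (ψ → ψ)) = ~1 = 0
φ → φ = 0 → 0 = 1
φ ∧ ψ = 0 ∧ 4/5 = 0
(φ → φ) ∧ (φ ∧ ψ) = 1 ∧ 0 = 0
φ ∧ φ = 0 ∧ 0 = 0
φ ∧ (φ ∧ φ) = 0 ∧ 0 = 0
~φ = ~0 = 1
(φ ∧ (φ ∧ φ)) ∧ ~φ = 0 ∧ 1 = 0
((φ → φ) ∧ (φ ∧ ψ)) ∨ ((φ ∧ (φ ∧ φ)) ∧ ~φ) = 0 ∨ 0 = 0
~((φ → ψ) ∧ (ψ → ψ)) → (((φ → φ) ∧ (φ ∧ ψ)) ∨ ((φ ∧ (φ ∧ φ)) ∧ ~φ)) = 0 → 0 = 1
ψ ∨ ψ = 4/5 ∨ 4/5 = 4/5
ψ ∧ (ψ ∨ ψ) = 4/5 ∧ 4/5 = 4/5
~ψ = ~4/5 = 1/5
~ψ ∧ ψ = 1/5 ∧ 4/5 = 1/5
(ψ ∧ (ψ ∨ ψ)) ∧ (~ψ ∧ ψ) = 4/5 ∧ 1/5 = 1/5
(~((φ → ψ) ∧ (ψ → ψ)) → (((φ → φ) ∧ (φ ∧ ψ)) ∨ ((φ ∧ (φ ∧ φ)) ∧ ~φ))) ∧ ((ψ ∧ (ψ ∨ ψ)) ∧ (~ψ ∧ ψ)) = 1 ∧ 1/5 = 1/5
((((ψ ∧ ψ) → (ψ ∧ (ψ ∨ φ))) → (φ → ψ)) ∨ (~φ → ~(φ → φ))) → ((~((φ → ψ) ∧ (ψ → ψ)) → (((φ → φ) ∧ (φ ∧ ψ)) ∨ ((φ ∧ (φ ∧ φ)) ∧ ~φ))) ∧ ((ψ ∧ (ψ ∨ ψ)) ∧ (~ψ ∧ ψ))) = 1 → 1/5 = 1/5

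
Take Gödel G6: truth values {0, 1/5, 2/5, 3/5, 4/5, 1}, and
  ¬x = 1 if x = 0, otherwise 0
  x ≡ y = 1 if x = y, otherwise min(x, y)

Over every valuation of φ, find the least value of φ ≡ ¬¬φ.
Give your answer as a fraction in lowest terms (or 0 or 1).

1/5

Take φ = 1/5:
¬φ = ¬1/5 = 0
¬¬φ = ¬0 = 1
φ ≡ ¬¬φ = 1/5 ≡ 1 = 1/5
No assignment yields a value below 1/5, so this is the minimum.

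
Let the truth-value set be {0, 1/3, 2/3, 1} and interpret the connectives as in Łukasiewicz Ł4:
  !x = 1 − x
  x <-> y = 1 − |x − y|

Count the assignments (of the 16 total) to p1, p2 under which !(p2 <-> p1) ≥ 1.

2

p1 = 0, p2 = 0 ↦ 0  <
p1 = 0, p2 = 1/3 ↦ 1/3  <
p1 = 0, p2 = 2/3 ↦ 2/3  <
p1 = 0, p2 = 1 ↦ 1  ≥
p1 = 1/3, p2 = 0 ↦ 1/3  <
p1 = 1/3, p2 = 1/3 ↦ 0  <
p1 = 1/3, p2 = 2/3 ↦ 1/3  <
p1 = 1/3, p2 = 1 ↦ 2/3  <
p1 = 2/3, p2 = 0 ↦ 2/3  <
p1 = 2/3, p2 = 1/3 ↦ 1/3  <
p1 = 2/3, p2 = 2/3 ↦ 0  <
p1 = 2/3, p2 = 1 ↦ 1/3  <
p1 = 1, p2 = 0 ↦ 1  ≥
p1 = 1, p2 = 1/3 ↦ 2/3  <
p1 = 1, p2 = 2/3 ↦ 1/3  <
p1 = 1, p2 = 1 ↦ 0  <
So 2 of the 16 assignments meet the threshold.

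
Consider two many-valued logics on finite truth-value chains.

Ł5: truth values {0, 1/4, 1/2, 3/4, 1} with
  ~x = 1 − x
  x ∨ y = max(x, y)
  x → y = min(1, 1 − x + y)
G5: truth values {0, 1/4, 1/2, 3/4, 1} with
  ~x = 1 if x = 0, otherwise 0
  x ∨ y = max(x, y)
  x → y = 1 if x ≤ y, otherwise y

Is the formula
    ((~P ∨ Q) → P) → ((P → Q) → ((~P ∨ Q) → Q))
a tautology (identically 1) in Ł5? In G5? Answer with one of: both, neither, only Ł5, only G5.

both

In Ł5: every assignment gives 1 — tautology.
In G5: every assignment gives 1 — tautology.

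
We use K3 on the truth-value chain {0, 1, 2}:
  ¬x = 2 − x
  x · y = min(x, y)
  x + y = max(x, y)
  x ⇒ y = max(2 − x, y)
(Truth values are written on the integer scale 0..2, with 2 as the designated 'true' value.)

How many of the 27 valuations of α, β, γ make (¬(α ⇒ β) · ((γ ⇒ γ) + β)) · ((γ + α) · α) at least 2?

value 2: 2 assignments (counts)
value 1: 10 assignments
value 0: 15 assignments
So 2 of the 27 assignments meet the threshold.

2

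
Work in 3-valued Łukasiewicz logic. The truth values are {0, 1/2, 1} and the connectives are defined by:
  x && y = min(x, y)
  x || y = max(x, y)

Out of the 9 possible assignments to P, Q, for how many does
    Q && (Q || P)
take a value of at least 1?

3

P = 0, Q = 0 ↦ 0  <
P = 0, Q = 1/2 ↦ 1/2  <
P = 0, Q = 1 ↦ 1  ≥
P = 1/2, Q = 0 ↦ 0  <
P = 1/2, Q = 1/2 ↦ 1/2  <
P = 1/2, Q = 1 ↦ 1  ≥
P = 1, Q = 0 ↦ 0  <
P = 1, Q = 1/2 ↦ 1/2  <
P = 1, Q = 1 ↦ 1  ≥
So 3 of the 9 assignments meet the threshold.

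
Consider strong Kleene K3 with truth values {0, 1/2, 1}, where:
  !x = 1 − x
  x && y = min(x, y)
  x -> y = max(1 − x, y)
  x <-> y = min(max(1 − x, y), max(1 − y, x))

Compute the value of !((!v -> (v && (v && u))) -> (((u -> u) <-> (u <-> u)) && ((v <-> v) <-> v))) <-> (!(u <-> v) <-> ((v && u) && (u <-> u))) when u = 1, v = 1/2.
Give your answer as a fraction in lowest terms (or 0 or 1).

1/2

!v = !1/2 = 1/2
v && u = 1/2 && 1 = 1/2
v && (v && u) = 1/2 && 1/2 = 1/2
!v -> (v && (v && u)) = 1/2 -> 1/2 = 1/2
u -> u = 1 -> 1 = 1
u <-> u = 1 <-> 1 = 1
(u -> u) <-> (u <-> u) = 1 <-> 1 = 1
v <-> v = 1/2 <-> 1/2 = 1/2
(v <-> v) <-> v = 1/2 <-> 1/2 = 1/2
((u -> u) <-> (u <-> u)) && ((v <-> v) <-> v) = 1 && 1/2 = 1/2
(!v -> (v && (v && u))) -> (((u -> u) <-> (u <-> u)) && ((v <-> v) <-> v)) = 1/2 -> 1/2 = 1/2
!((!v -> (v && (v && u))) -> (((u -> u) <-> (u <-> u)) && ((v <-> v) <-> v))) = !1/2 = 1/2
u <-> v = 1 <-> 1/2 = 1/2
!(u <-> v) = !1/2 = 1/2
v && u = 1/2 && 1 = 1/2
u <-> u = 1 <-> 1 = 1
(v && u) && (u <-> u) = 1/2 && 1 = 1/2
!(u <-> v) <-> ((v && u) && (u <-> u)) = 1/2 <-> 1/2 = 1/2
!((!v -> (v && (v && u))) -> (((u -> u) <-> (u <-> u)) && ((v <-> v) <-> v))) <-> (!(u <-> v) <-> ((v && u) && (u <-> u))) = 1/2 <-> 1/2 = 1/2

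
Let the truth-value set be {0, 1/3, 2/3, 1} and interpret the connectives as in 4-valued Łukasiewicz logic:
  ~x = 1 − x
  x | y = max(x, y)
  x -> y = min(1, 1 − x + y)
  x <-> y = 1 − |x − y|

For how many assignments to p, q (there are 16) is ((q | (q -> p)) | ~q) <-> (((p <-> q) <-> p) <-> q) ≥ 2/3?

13

p = 0, q = 0 ↦ 1  ≥
p = 0, q = 1/3 ↦ 2/3  ≥
p = 0, q = 2/3 ↦ 2/3  ≥
p = 0, q = 1 ↦ 1  ≥
p = 1/3, q = 0 ↦ 1/3  <
p = 1/3, q = 1/3 ↦ 1  ≥
p = 1/3, q = 2/3 ↦ 2/3  ≥
p = 1/3, q = 1 ↦ 1  ≥
p = 2/3, q = 0 ↦ 1/3  <
p = 2/3, q = 1/3 ↦ 1/3  <
p = 2/3, q = 2/3 ↦ 1  ≥
p = 2/3, q = 1 ↦ 1  ≥
p = 1, q = 0 ↦ 1  ≥
p = 1, q = 1/3 ↦ 1  ≥
p = 1, q = 2/3 ↦ 1  ≥
p = 1, q = 1 ↦ 1  ≥
So 13 of the 16 assignments meet the threshold.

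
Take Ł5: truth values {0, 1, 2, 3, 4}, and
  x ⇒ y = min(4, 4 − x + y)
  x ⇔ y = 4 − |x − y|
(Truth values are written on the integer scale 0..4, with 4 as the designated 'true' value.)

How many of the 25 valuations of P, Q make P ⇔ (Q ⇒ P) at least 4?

value 4: 9 assignments (counts)
value 3: 7 assignments
value 2: 5 assignments
value 1: 3 assignments
value 0: 1 assignment
So 9 of the 25 assignments meet the threshold.

9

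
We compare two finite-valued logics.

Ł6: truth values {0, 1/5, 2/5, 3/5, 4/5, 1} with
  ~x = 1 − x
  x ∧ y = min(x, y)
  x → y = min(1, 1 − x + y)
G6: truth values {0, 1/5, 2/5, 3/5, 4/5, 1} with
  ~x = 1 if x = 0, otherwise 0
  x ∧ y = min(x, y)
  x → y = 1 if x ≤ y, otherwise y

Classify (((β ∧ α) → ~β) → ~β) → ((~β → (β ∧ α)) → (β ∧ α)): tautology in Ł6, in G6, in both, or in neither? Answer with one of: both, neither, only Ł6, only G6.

only Ł6

In Ł6: every assignment gives 1 — tautology.
In G6: at α = 1/5, β = 1/5 the value is 1/5 — not a tautology.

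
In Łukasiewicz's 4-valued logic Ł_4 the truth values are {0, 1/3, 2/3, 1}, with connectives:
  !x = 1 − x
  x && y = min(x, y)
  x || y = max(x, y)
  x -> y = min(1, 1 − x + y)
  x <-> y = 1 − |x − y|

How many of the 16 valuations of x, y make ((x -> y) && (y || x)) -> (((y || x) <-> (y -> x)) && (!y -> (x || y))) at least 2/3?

14

x = 0, y = 0 ↦ 1  ≥
x = 0, y = 1/3 ↦ 1  ≥
x = 0, y = 2/3 ↦ 1  ≥
x = 0, y = 1 ↦ 0  <
x = 1/3, y = 0 ↦ 1  ≥
x = 1/3, y = 1/3 ↦ 1  ≥
x = 1/3, y = 2/3 ↦ 1  ≥
x = 1/3, y = 1 ↦ 1/3  <
x = 2/3, y = 0 ↦ 1  ≥
x = 2/3, y = 1/3 ↦ 1  ≥
x = 2/3, y = 2/3 ↦ 1  ≥
x = 2/3, y = 1 ↦ 2/3  ≥
x = 1, y = 0 ↦ 1  ≥
x = 1, y = 1/3 ↦ 1  ≥
x = 1, y = 2/3 ↦ 1  ≥
x = 1, y = 1 ↦ 1  ≥
So 14 of the 16 assignments meet the threshold.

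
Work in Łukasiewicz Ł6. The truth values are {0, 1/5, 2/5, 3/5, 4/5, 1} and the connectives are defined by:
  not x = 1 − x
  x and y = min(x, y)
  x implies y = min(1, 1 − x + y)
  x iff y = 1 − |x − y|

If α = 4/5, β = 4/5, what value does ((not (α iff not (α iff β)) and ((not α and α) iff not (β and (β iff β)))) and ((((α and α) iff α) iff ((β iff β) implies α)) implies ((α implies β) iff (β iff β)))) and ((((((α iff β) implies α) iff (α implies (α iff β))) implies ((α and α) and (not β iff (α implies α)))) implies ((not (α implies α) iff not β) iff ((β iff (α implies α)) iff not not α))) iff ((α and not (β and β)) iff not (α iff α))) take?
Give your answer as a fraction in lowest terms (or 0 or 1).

α iff β = 4/5 iff 4/5 = 1
not (α iff β) = not 1 = 0
α iff not (α iff β) = 4/5 iff 0 = 1/5
not (α iff not (α iff β)) = not 1/5 = 4/5
not α = not 4/5 = 1/5
not α and α = 1/5 and 4/5 = 1/5
β iff β = 4/5 iff 4/5 = 1
β and (β iff β) = 4/5 and 1 = 4/5
not (β and (β iff β)) = not 4/5 = 1/5
(not α and α) iff not (β and (β iff β)) = 1/5 iff 1/5 = 1
not (α iff not (α iff β)) and ((not α and α) iff not (β and (β iff β))) = 4/5 and 1 = 4/5
α and α = 4/5 and 4/5 = 4/5
(α and α) iff α = 4/5 iff 4/5 = 1
β iff β = 4/5 iff 4/5 = 1
(β iff β) implies α = 1 implies 4/5 = 4/5
((α and α) iff α) iff ((β iff β) implies α) = 1 iff 4/5 = 4/5
α implies β = 4/5 implies 4/5 = 1
β iff β = 4/5 iff 4/5 = 1
(α implies β) iff (β iff β) = 1 iff 1 = 1
(((α and α) iff α) iff ((β iff β) implies α)) implies ((α implies β) iff (β iff β)) = 4/5 implies 1 = 1
(not (α iff not (α iff β)) and ((not α and α) iff not (β and (β iff β)))) and ((((α and α) iff α) iff ((β iff β) implies α)) implies ((α implies β) iff (β iff β))) = 4/5 and 1 = 4/5
α iff β = 4/5 iff 4/5 = 1
(α iff β) implies α = 1 implies 4/5 = 4/5
α iff β = 4/5 iff 4/5 = 1
α implies (α iff β) = 4/5 implies 1 = 1
((α iff β) implies α) iff (α implies (α iff β)) = 4/5 iff 1 = 4/5
α and α = 4/5 and 4/5 = 4/5
not β = not 4/5 = 1/5
α implies α = 4/5 implies 4/5 = 1
not β iff (α implies α) = 1/5 iff 1 = 1/5
(α and α) and (not β iff (α implies α)) = 4/5 and 1/5 = 1/5
(((α iff β) implies α) iff (α implies (α iff β))) implies ((α and α) and (not β iff (α implies α))) = 4/5 implies 1/5 = 2/5
α implies α = 4/5 implies 4/5 = 1
not (α implies α) = not 1 = 0
not β = not 4/5 = 1/5
not (α implies α) iff not β = 0 iff 1/5 = 4/5
α implies α = 4/5 implies 4/5 = 1
β iff (α implies α) = 4/5 iff 1 = 4/5
not α = not 4/5 = 1/5
not not α = not 1/5 = 4/5
(β iff (α implies α)) iff not not α = 4/5 iff 4/5 = 1
(not (α implies α) iff not β) iff ((β iff (α implies α)) iff not not α) = 4/5 iff 1 = 4/5
((((α iff β) implies α) iff (α implies (α iff β))) implies ((α and α) and (not β iff (α implies α)))) implies ((not (α implies α) iff not β) iff ((β iff (α implies α)) iff not not α)) = 2/5 implies 4/5 = 1
β and β = 4/5 and 4/5 = 4/5
not (β and β) = not 4/5 = 1/5
α and not (β and β) = 4/5 and 1/5 = 1/5
α iff α = 4/5 iff 4/5 = 1
not (α iff α) = not 1 = 0
(α and not (β and β)) iff not (α iff α) = 1/5 iff 0 = 4/5
(((((α iff β) implies α) iff (α implies (α iff β))) implies ((α and α) and (not β iff (α implies α)))) implies ((not (α implies α) iff not β) iff ((β iff (α implies α)) iff not not α))) iff ((α and not (β and β)) iff not (α iff α)) = 1 iff 4/5 = 4/5
((not (α iff not (α iff β)) and ((not α and α) iff not (β and (β iff β)))) and ((((α and α) iff α) iff ((β iff β) implies α)) implies ((α implies β) iff (β iff β)))) and ((((((α iff β) implies α) iff (α implies (α iff β))) implies ((α and α) and (not β iff (α implies α)))) implies ((not (α implies α) iff not β) iff ((β iff (α implies α)) iff not not α))) iff ((α and not (β and β)) iff not (α iff α))) = 4/5 and 4/5 = 4/5

4/5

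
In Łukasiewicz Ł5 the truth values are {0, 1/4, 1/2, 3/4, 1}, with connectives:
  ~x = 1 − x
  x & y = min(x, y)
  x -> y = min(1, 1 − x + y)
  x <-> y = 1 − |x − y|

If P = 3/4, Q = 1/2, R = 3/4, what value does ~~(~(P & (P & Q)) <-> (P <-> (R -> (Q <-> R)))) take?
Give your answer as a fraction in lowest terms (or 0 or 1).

P & Q = 3/4 & 1/2 = 1/2
P & (P & Q) = 3/4 & 1/2 = 1/2
~(P & (P & Q)) = ~1/2 = 1/2
Q <-> R = 1/2 <-> 3/4 = 3/4
R -> (Q <-> R) = 3/4 -> 3/4 = 1
P <-> (R -> (Q <-> R)) = 3/4 <-> 1 = 3/4
~(P & (P & Q)) <-> (P <-> (R -> (Q <-> R))) = 1/2 <-> 3/4 = 3/4
~(~(P & (P & Q)) <-> (P <-> (R -> (Q <-> R)))) = ~3/4 = 1/4
~~(~(P & (P & Q)) <-> (P <-> (R -> (Q <-> R)))) = ~1/4 = 3/4

3/4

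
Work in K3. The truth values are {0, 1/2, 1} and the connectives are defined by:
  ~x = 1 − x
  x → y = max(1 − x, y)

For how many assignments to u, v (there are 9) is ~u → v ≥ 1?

u = 0, v = 0 ↦ 0  <
u = 0, v = 1/2 ↦ 1/2  <
u = 0, v = 1 ↦ 1  ≥
u = 1/2, v = 0 ↦ 1/2  <
u = 1/2, v = 1/2 ↦ 1/2  <
u = 1/2, v = 1 ↦ 1  ≥
u = 1, v = 0 ↦ 1  ≥
u = 1, v = 1/2 ↦ 1  ≥
u = 1, v = 1 ↦ 1  ≥
So 5 of the 9 assignments meet the threshold.

5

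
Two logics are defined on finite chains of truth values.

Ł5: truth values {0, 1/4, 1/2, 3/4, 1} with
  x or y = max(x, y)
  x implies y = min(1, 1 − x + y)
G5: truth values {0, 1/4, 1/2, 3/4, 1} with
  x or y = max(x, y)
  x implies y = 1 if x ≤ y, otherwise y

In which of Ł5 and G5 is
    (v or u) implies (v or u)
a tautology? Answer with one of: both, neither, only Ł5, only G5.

In Ł5: every assignment gives 1 — tautology.
In G5: every assignment gives 1 — tautology.

both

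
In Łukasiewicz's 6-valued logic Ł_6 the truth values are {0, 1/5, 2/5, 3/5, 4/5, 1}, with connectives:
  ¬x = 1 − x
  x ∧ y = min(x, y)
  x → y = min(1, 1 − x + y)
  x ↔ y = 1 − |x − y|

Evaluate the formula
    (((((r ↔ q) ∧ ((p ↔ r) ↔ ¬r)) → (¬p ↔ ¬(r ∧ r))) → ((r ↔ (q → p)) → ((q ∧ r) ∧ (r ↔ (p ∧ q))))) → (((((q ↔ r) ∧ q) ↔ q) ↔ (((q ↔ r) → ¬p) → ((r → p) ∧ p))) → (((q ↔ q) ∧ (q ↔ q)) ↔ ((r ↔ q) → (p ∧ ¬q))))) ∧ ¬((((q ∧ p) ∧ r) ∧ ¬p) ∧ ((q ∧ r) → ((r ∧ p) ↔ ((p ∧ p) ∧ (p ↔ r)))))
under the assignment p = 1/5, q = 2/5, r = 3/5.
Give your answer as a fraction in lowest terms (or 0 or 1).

r ↔ q = 3/5 ↔ 2/5 = 4/5
p ↔ r = 1/5 ↔ 3/5 = 3/5
¬r = ¬3/5 = 2/5
(p ↔ r) ↔ ¬r = 3/5 ↔ 2/5 = 4/5
(r ↔ q) ∧ ((p ↔ r) ↔ ¬r) = 4/5 ∧ 4/5 = 4/5
¬p = ¬1/5 = 4/5
r ∧ r = 3/5 ∧ 3/5 = 3/5
¬(r ∧ r) = ¬3/5 = 2/5
¬p ↔ ¬(r ∧ r) = 4/5 ↔ 2/5 = 3/5
((r ↔ q) ∧ ((p ↔ r) ↔ ¬r)) → (¬p ↔ ¬(r ∧ r)) = 4/5 → 3/5 = 4/5
q → p = 2/5 → 1/5 = 4/5
r ↔ (q → p) = 3/5 ↔ 4/5 = 4/5
q ∧ r = 2/5 ∧ 3/5 = 2/5
p ∧ q = 1/5 ∧ 2/5 = 1/5
r ↔ (p ∧ q) = 3/5 ↔ 1/5 = 3/5
(q ∧ r) ∧ (r ↔ (p ∧ q)) = 2/5 ∧ 3/5 = 2/5
(r ↔ (q → p)) → ((q ∧ r) ∧ (r ↔ (p ∧ q))) = 4/5 → 2/5 = 3/5
(((r ↔ q) ∧ ((p ↔ r) ↔ ¬r)) → (¬p ↔ ¬(r ∧ r))) → ((r ↔ (q → p)) → ((q ∧ r) ∧ (r ↔ (p ∧ q)))) = 4/5 → 3/5 = 4/5
q ↔ r = 2/5 ↔ 3/5 = 4/5
(q ↔ r) ∧ q = 4/5 ∧ 2/5 = 2/5
((q ↔ r) ∧ q) ↔ q = 2/5 ↔ 2/5 = 1
q ↔ r = 2/5 ↔ 3/5 = 4/5
¬p = ¬1/5 = 4/5
(q ↔ r) → ¬p = 4/5 → 4/5 = 1
r → p = 3/5 → 1/5 = 3/5
(r → p) ∧ p = 3/5 ∧ 1/5 = 1/5
((q ↔ r) → ¬p) → ((r → p) ∧ p) = 1 → 1/5 = 1/5
(((q ↔ r) ∧ q) ↔ q) ↔ (((q ↔ r) → ¬p) → ((r → p) ∧ p)) = 1 ↔ 1/5 = 1/5
q ↔ q = 2/5 ↔ 2/5 = 1
q ↔ q = 2/5 ↔ 2/5 = 1
(q ↔ q) ∧ (q ↔ q) = 1 ∧ 1 = 1
r ↔ q = 3/5 ↔ 2/5 = 4/5
¬q = ¬2/5 = 3/5
p ∧ ¬q = 1/5 ∧ 3/5 = 1/5
(r ↔ q) → (p ∧ ¬q) = 4/5 → 1/5 = 2/5
((q ↔ q) ∧ (q ↔ q)) ↔ ((r ↔ q) → (p ∧ ¬q)) = 1 ↔ 2/5 = 2/5
((((q ↔ r) ∧ q) ↔ q) ↔ (((q ↔ r) → ¬p) → ((r → p) ∧ p))) → (((q ↔ q) ∧ (q ↔ q)) ↔ ((r ↔ q) → (p ∧ ¬q))) = 1/5 → 2/5 = 1
((((r ↔ q) ∧ ((p ↔ r) ↔ ¬r)) → (¬p ↔ ¬(r ∧ r))) → ((r ↔ (q → p)) → ((q ∧ r) ∧ (r ↔ (p ∧ q))))) → (((((q ↔ r) ∧ q) ↔ q) ↔ (((q ↔ r) → ¬p) → ((r → p) ∧ p))) → (((q ↔ q) ∧ (q ↔ q)) ↔ ((r ↔ q) → (p ∧ ¬q)))) = 4/5 → 1 = 1
q ∧ p = 2/5 ∧ 1/5 = 1/5
(q ∧ p) ∧ r = 1/5 ∧ 3/5 = 1/5
¬p = ¬1/5 = 4/5
((q ∧ p) ∧ r) ∧ ¬p = 1/5 ∧ 4/5 = 1/5
q ∧ r = 2/5 ∧ 3/5 = 2/5
r ∧ p = 3/5 ∧ 1/5 = 1/5
p ∧ p = 1/5 ∧ 1/5 = 1/5
p ↔ r = 1/5 ↔ 3/5 = 3/5
(p ∧ p) ∧ (p ↔ r) = 1/5 ∧ 3/5 = 1/5
(r ∧ p) ↔ ((p ∧ p) ∧ (p ↔ r)) = 1/5 ↔ 1/5 = 1
(q ∧ r) → ((r ∧ p) ↔ ((p ∧ p) ∧ (p ↔ r))) = 2/5 → 1 = 1
(((q ∧ p) ∧ r) ∧ ¬p) ∧ ((q ∧ r) → ((r ∧ p) ↔ ((p ∧ p) ∧ (p ↔ r)))) = 1/5 ∧ 1 = 1/5
¬((((q ∧ p) ∧ r) ∧ ¬p) ∧ ((q ∧ r) → ((r ∧ p) ↔ ((p ∧ p) ∧ (p ↔ r))))) = ¬1/5 = 4/5
(((((r ↔ q) ∧ ((p ↔ r) ↔ ¬r)) → (¬p ↔ ¬(r ∧ r))) → ((r ↔ (q → p)) → ((q ∧ r) ∧ (r ↔ (p ∧ q))))) → (((((q ↔ r) ∧ q) ↔ q) ↔ (((q ↔ r) → ¬p) → ((r → p) ∧ p))) → (((q ↔ q) ∧ (q ↔ q)) ↔ ((r ↔ q) → (p ∧ ¬q))))) ∧ ¬((((q ∧ p) ∧ r) ∧ ¬p) ∧ ((q ∧ r) → ((r ∧ p) ↔ ((p ∧ p) ∧ (p ↔ r))))) = 1 ∧ 4/5 = 4/5

4/5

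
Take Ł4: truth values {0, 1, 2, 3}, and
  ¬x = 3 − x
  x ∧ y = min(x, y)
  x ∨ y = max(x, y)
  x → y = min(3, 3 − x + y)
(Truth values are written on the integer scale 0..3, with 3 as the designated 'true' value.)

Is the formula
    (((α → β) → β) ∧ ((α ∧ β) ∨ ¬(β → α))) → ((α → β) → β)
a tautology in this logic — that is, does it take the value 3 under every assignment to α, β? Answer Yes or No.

α = 0, β = 0 ↦ 3
α = 0, β = 1 ↦ 3
α = 0, β = 2 ↦ 3
α = 0, β = 3 ↦ 3
α = 1, β = 0 ↦ 3
α = 1, β = 1 ↦ 3
α = 1, β = 2 ↦ 3
α = 1, β = 3 ↦ 3
α = 2, β = 0 ↦ 3
α = 2, β = 1 ↦ 3
α = 2, β = 2 ↦ 3
α = 2, β = 3 ↦ 3
α = 3, β = 0 ↦ 3
α = 3, β = 1 ↦ 3
α = 3, β = 2 ↦ 3
α = 3, β = 3 ↦ 3
Every assignment gives a value ≥ 3.

Yes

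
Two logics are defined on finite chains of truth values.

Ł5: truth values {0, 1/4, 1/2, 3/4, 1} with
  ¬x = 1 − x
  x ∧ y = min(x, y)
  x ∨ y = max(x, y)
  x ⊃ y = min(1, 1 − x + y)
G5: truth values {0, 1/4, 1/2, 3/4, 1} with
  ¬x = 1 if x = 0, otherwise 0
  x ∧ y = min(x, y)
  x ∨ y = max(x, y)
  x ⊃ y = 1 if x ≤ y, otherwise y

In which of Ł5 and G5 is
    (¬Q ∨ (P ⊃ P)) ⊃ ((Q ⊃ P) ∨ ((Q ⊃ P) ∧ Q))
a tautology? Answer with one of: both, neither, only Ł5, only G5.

neither

In Ł5: at P = 0, Q = 1/4 the value is 3/4 — not a tautology.
In G5: at P = 0, Q = 1/4 the value is 0 — not a tautology.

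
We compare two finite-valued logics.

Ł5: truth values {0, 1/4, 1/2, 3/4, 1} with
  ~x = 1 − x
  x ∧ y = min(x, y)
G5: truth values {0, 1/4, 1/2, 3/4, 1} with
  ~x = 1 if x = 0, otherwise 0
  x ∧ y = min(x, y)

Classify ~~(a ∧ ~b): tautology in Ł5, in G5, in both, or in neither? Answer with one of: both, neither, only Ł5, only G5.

In Ł5: at a = 0, b = 0 the value is 0 — not a tautology.
In G5: at a = 0, b = 0 the value is 0 — not a tautology.

neither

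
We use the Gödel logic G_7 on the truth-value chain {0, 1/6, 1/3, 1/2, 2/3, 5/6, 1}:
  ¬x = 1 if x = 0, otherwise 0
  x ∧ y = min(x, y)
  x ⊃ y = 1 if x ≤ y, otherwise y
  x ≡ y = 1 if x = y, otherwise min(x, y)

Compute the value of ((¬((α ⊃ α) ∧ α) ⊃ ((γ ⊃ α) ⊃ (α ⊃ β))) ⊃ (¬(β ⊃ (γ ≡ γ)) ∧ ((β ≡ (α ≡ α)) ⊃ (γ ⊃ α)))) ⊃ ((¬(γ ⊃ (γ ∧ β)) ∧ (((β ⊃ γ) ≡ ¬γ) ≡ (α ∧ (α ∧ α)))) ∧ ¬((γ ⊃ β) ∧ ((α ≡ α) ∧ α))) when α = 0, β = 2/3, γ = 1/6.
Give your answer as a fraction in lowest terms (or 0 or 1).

1

α ⊃ α = 0 ⊃ 0 = 1
(α ⊃ α) ∧ α = 1 ∧ 0 = 0
¬((α ⊃ α) ∧ α) = ¬0 = 1
γ ⊃ α = 1/6 ⊃ 0 = 0
α ⊃ β = 0 ⊃ 2/3 = 1
(γ ⊃ α) ⊃ (α ⊃ β) = 0 ⊃ 1 = 1
¬((α ⊃ α) ∧ α) ⊃ ((γ ⊃ α) ⊃ (α ⊃ β)) = 1 ⊃ 1 = 1
γ ≡ γ = 1/6 ≡ 1/6 = 1
β ⊃ (γ ≡ γ) = 2/3 ⊃ 1 = 1
¬(β ⊃ (γ ≡ γ)) = ¬1 = 0
α ≡ α = 0 ≡ 0 = 1
β ≡ (α ≡ α) = 2/3 ≡ 1 = 2/3
γ ⊃ α = 1/6 ⊃ 0 = 0
(β ≡ (α ≡ α)) ⊃ (γ ⊃ α) = 2/3 ⊃ 0 = 0
¬(β ⊃ (γ ≡ γ)) ∧ ((β ≡ (α ≡ α)) ⊃ (γ ⊃ α)) = 0 ∧ 0 = 0
(¬((α ⊃ α) ∧ α) ⊃ ((γ ⊃ α) ⊃ (α ⊃ β))) ⊃ (¬(β ⊃ (γ ≡ γ)) ∧ ((β ≡ (α ≡ α)) ⊃ (γ ⊃ α))) = 1 ⊃ 0 = 0
γ ∧ β = 1/6 ∧ 2/3 = 1/6
γ ⊃ (γ ∧ β) = 1/6 ⊃ 1/6 = 1
¬(γ ⊃ (γ ∧ β)) = ¬1 = 0
β ⊃ γ = 2/3 ⊃ 1/6 = 1/6
¬γ = ¬1/6 = 0
(β ⊃ γ) ≡ ¬γ = 1/6 ≡ 0 = 0
α ∧ α = 0 ∧ 0 = 0
α ∧ (α ∧ α) = 0 ∧ 0 = 0
((β ⊃ γ) ≡ ¬γ) ≡ (α ∧ (α ∧ α)) = 0 ≡ 0 = 1
¬(γ ⊃ (γ ∧ β)) ∧ (((β ⊃ γ) ≡ ¬γ) ≡ (α ∧ (α ∧ α))) = 0 ∧ 1 = 0
γ ⊃ β = 1/6 ⊃ 2/3 = 1
α ≡ α = 0 ≡ 0 = 1
(α ≡ α) ∧ α = 1 ∧ 0 = 0
(γ ⊃ β) ∧ ((α ≡ α) ∧ α) = 1 ∧ 0 = 0
¬((γ ⊃ β) ∧ ((α ≡ α) ∧ α)) = ¬0 = 1
(¬(γ ⊃ (γ ∧ β)) ∧ (((β ⊃ γ) ≡ ¬γ) ≡ (α ∧ (α ∧ α)))) ∧ ¬((γ ⊃ β) ∧ ((α ≡ α) ∧ α)) = 0 ∧ 1 = 0
((¬((α ⊃ α) ∧ α) ⊃ ((γ ⊃ α) ⊃ (α ⊃ β))) ⊃ (¬(β ⊃ (γ ≡ γ)) ∧ ((β ≡ (α ≡ α)) ⊃ (γ ⊃ α)))) ⊃ ((¬(γ ⊃ (γ ∧ β)) ∧ (((β ⊃ γ) ≡ ¬γ) ≡ (α ∧ (α ∧ α)))) ∧ ¬((γ ⊃ β) ∧ ((α ≡ α) ∧ α))) = 0 ⊃ 0 = 1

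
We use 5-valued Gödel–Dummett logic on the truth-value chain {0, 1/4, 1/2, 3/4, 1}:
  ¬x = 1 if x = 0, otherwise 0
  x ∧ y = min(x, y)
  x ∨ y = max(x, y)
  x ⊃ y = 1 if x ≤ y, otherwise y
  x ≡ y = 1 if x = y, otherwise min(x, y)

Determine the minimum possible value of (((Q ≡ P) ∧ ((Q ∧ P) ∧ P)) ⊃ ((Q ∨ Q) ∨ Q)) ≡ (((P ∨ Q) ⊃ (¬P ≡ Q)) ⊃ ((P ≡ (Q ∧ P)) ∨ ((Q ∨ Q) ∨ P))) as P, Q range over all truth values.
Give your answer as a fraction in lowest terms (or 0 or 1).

Take P = 1/4, Q = 0:
Q ≡ P = 0 ≡ 1/4 = 0
Q ∧ P = 0 ∧ 1/4 = 0
(Q ∧ P) ∧ P = 0 ∧ 1/4 = 0
(Q ≡ P) ∧ ((Q ∧ P) ∧ P) = 0 ∧ 0 = 0
Q ∨ Q = 0 ∨ 0 = 0
(Q ∨ Q) ∨ Q = 0 ∨ 0 = 0
((Q ≡ P) ∧ ((Q ∧ P) ∧ P)) ⊃ ((Q ∨ Q) ∨ Q) = 0 ⊃ 0 = 1
P ∨ Q = 1/4 ∨ 0 = 1/4
¬P = ¬1/4 = 0
¬P ≡ Q = 0 ≡ 0 = 1
(P ∨ Q) ⊃ (¬P ≡ Q) = 1/4 ⊃ 1 = 1
Q ∧ P = 0 ∧ 1/4 = 0
P ≡ (Q ∧ P) = 1/4 ≡ 0 = 0
Q ∨ Q = 0 ∨ 0 = 0
(Q ∨ Q) ∨ P = 0 ∨ 1/4 = 1/4
(P ≡ (Q ∧ P)) ∨ ((Q ∨ Q) ∨ P) = 0 ∨ 1/4 = 1/4
((P ∨ Q) ⊃ (¬P ≡ Q)) ⊃ ((P ≡ (Q ∧ P)) ∨ ((Q ∨ Q) ∨ P)) = 1 ⊃ 1/4 = 1/4
(((Q ≡ P) ∧ ((Q ∧ P) ∧ P)) ⊃ ((Q ∨ Q) ∨ Q)) ≡ (((P ∨ Q) ⊃ (¬P ≡ Q)) ⊃ ((P ≡ (Q ∧ P)) ∨ ((Q ∨ Q) ∨ P))) = 1 ≡ 1/4 = 1/4
No assignment yields a value below 1/4, so this is the minimum.

1/4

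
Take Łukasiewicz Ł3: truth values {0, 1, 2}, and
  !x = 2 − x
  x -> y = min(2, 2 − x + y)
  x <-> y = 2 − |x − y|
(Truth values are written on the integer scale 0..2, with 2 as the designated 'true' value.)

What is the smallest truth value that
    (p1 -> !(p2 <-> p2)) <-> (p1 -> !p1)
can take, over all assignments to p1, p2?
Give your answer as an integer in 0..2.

1

Take p1 = 1, p2 = 0:
p2 <-> p2 = 0 <-> 0 = 2
!(p2 <-> p2) = !2 = 0
p1 -> !(p2 <-> p2) = 1 -> 0 = 1
!p1 = !1 = 1
p1 -> !p1 = 1 -> 1 = 2
(p1 -> !(p2 <-> p2)) <-> (p1 -> !p1) = 1 <-> 2 = 1
No assignment yields a value below 1, so this is the minimum.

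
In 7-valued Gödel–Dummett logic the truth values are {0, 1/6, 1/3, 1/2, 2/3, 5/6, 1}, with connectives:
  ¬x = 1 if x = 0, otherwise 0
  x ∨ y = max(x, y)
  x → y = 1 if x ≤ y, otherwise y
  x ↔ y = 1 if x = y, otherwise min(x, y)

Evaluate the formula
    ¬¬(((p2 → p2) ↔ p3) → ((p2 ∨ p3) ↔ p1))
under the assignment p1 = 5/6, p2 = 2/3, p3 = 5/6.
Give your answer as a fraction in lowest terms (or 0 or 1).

p2 → p2 = 2/3 → 2/3 = 1
(p2 → p2) ↔ p3 = 1 ↔ 5/6 = 5/6
p2 ∨ p3 = 2/3 ∨ 5/6 = 5/6
(p2 ∨ p3) ↔ p1 = 5/6 ↔ 5/6 = 1
((p2 → p2) ↔ p3) → ((p2 ∨ p3) ↔ p1) = 5/6 → 1 = 1
¬(((p2 → p2) ↔ p3) → ((p2 ∨ p3) ↔ p1)) = ¬1 = 0
¬¬(((p2 → p2) ↔ p3) → ((p2 ∨ p3) ↔ p1)) = ¬0 = 1

1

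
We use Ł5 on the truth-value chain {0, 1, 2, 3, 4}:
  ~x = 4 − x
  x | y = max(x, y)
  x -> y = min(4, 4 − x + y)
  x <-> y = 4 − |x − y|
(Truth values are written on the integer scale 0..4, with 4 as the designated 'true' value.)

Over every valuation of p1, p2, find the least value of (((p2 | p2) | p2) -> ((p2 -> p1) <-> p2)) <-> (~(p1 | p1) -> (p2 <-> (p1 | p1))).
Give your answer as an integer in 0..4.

Take p1 = 0, p2 = 2:
p2 | p2 = 2 | 2 = 2
(p2 | p2) | p2 = 2 | 2 = 2
p2 -> p1 = 2 -> 0 = 2
(p2 -> p1) <-> p2 = 2 <-> 2 = 4
((p2 | p2) | p2) -> ((p2 -> p1) <-> p2) = 2 -> 4 = 4
p1 | p1 = 0 | 0 = 0
~(p1 | p1) = ~0 = 4
p1 | p1 = 0 | 0 = 0
p2 <-> (p1 | p1) = 2 <-> 0 = 2
~(p1 | p1) -> (p2 <-> (p1 | p1)) = 4 -> 2 = 2
(((p2 | p2) | p2) -> ((p2 -> p1) <-> p2)) <-> (~(p1 | p1) -> (p2 <-> (p1 | p1))) = 4 <-> 2 = 2
No assignment yields a value below 2, so this is the minimum.

2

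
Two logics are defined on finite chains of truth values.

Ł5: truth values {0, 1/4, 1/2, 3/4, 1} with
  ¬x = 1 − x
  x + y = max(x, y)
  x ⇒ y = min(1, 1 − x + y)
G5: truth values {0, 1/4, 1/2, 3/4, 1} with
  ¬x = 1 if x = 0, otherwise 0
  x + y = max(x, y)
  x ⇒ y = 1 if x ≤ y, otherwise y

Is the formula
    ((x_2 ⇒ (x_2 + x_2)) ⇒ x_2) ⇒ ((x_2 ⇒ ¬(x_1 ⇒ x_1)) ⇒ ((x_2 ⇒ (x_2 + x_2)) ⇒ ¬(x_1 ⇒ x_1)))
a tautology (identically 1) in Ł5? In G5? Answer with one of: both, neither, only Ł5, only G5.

In Ł5: every assignment gives 1 — tautology.
In G5: every assignment gives 1 — tautology.

both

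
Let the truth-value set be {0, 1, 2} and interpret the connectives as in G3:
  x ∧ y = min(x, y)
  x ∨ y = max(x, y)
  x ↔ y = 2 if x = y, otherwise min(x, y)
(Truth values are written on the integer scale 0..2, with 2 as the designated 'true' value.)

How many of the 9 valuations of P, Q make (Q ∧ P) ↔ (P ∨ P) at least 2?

P = 0, Q = 0 ↦ 2  ≥
P = 0, Q = 1 ↦ 2  ≥
P = 0, Q = 2 ↦ 2  ≥
P = 1, Q = 0 ↦ 0  <
P = 1, Q = 1 ↦ 2  ≥
P = 1, Q = 2 ↦ 2  ≥
P = 2, Q = 0 ↦ 0  <
P = 2, Q = 1 ↦ 1  <
P = 2, Q = 2 ↦ 2  ≥
So 6 of the 9 assignments meet the threshold.

6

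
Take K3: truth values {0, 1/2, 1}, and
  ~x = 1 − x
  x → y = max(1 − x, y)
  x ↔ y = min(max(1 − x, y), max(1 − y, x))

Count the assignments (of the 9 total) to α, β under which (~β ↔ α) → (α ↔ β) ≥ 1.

2

α = 0, β = 0 ↦ 1  ≥
α = 0, β = 1/2 ↦ 1/2  <
α = 0, β = 1 ↦ 0  <
α = 1/2, β = 0 ↦ 1/2  <
α = 1/2, β = 1/2 ↦ 1/2  <
α = 1/2, β = 1 ↦ 1/2  <
α = 1, β = 0 ↦ 0  <
α = 1, β = 1/2 ↦ 1/2  <
α = 1, β = 1 ↦ 1  ≥
So 2 of the 9 assignments meet the threshold.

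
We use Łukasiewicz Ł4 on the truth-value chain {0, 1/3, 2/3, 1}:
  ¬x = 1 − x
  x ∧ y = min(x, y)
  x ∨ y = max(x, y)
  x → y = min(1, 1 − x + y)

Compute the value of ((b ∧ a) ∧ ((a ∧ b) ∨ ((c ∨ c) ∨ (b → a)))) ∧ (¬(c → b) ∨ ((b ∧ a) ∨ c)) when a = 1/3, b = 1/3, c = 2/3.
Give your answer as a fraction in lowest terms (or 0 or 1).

b ∧ a = 1/3 ∧ 1/3 = 1/3
a ∧ b = 1/3 ∧ 1/3 = 1/3
c ∨ c = 2/3 ∨ 2/3 = 2/3
b → a = 1/3 → 1/3 = 1
(c ∨ c) ∨ (b → a) = 2/3 ∨ 1 = 1
(a ∧ b) ∨ ((c ∨ c) ∨ (b → a)) = 1/3 ∨ 1 = 1
(b ∧ a) ∧ ((a ∧ b) ∨ ((c ∨ c) ∨ (b → a))) = 1/3 ∧ 1 = 1/3
c → b = 2/3 → 1/3 = 2/3
¬(c → b) = ¬2/3 = 1/3
b ∧ a = 1/3 ∧ 1/3 = 1/3
(b ∧ a) ∨ c = 1/3 ∨ 2/3 = 2/3
¬(c → b) ∨ ((b ∧ a) ∨ c) = 1/3 ∨ 2/3 = 2/3
((b ∧ a) ∧ ((a ∧ b) ∨ ((c ∨ c) ∨ (b → a)))) ∧ (¬(c → b) ∨ ((b ∧ a) ∨ c)) = 1/3 ∧ 2/3 = 1/3

1/3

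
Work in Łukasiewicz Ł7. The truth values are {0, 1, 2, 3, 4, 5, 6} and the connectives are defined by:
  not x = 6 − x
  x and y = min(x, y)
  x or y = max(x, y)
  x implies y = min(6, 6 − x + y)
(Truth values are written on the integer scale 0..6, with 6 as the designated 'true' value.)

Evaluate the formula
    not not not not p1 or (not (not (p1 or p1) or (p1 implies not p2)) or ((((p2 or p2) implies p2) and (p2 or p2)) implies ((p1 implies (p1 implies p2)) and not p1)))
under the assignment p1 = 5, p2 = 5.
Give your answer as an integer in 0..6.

not p1 = not 5 = 1
not not p1 = not 1 = 5
not not not p1 = not 5 = 1
not not not not p1 = not 1 = 5
p1 or p1 = 5 or 5 = 5
not (p1 or p1) = not 5 = 1
not p2 = not 5 = 1
p1 implies not p2 = 5 implies 1 = 2
not (p1 or p1) or (p1 implies not p2) = 1 or 2 = 2
not (not (p1 or p1) or (p1 implies not p2)) = not 2 = 4
p2 or p2 = 5 or 5 = 5
(p2 or p2) implies p2 = 5 implies 5 = 6
p2 or p2 = 5 or 5 = 5
((p2 or p2) implies p2) and (p2 or p2) = 6 and 5 = 5
p1 implies p2 = 5 implies 5 = 6
p1 implies (p1 implies p2) = 5 implies 6 = 6
not p1 = not 5 = 1
(p1 implies (p1 implies p2)) and not p1 = 6 and 1 = 1
(((p2 or p2) implies p2) and (p2 or p2)) implies ((p1 implies (p1 implies p2)) and not p1) = 5 implies 1 = 2
not (not (p1 or p1) or (p1 implies not p2)) or ((((p2 or p2) implies p2) and (p2 or p2)) implies ((p1 implies (p1 implies p2)) and not p1)) = 4 or 2 = 4
not not not not p1 or (not (not (p1 or p1) or (p1 implies not p2)) or ((((p2 or p2) implies p2) and (p2 or p2)) implies ((p1 implies (p1 implies p2)) and not p1))) = 5 or 4 = 5

5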